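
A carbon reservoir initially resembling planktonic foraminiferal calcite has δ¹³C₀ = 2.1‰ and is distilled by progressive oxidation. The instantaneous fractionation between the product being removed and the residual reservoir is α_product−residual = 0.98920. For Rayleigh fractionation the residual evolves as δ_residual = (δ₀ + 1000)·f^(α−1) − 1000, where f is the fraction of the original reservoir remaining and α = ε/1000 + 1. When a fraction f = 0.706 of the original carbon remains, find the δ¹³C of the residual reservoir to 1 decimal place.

5.9‰

Rayleigh residual: δ_res = (δ₀ + 1000)·f^(α−1) − 1000
α − 1 = -0.01080
f^(α−1) = 0.706^(-0.01080) = 1.003767
δ_res = (2.1 + 1000) × 1.003767 − 1000 = 1005.875 − 1000 = 5.87‰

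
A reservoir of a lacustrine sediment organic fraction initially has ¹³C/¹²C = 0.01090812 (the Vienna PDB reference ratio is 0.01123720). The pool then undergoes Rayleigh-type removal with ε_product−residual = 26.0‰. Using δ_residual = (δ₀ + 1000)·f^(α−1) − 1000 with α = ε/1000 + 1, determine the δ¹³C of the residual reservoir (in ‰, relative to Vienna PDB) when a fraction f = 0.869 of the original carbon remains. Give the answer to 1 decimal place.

-32.8‰

δ₀ = (0.01090812/0.01123720 − 1)×1000 = (0.970715 − 1)×1000 = -29.285‰
α − 1 = ε/1000 = 0.0260
f^(α−1) = 0.869^(0.0260) = 0.996356
δ_res = (-29.285 + 1000) × 0.996356 − 1000 = 967.178 − 1000 = -32.82‰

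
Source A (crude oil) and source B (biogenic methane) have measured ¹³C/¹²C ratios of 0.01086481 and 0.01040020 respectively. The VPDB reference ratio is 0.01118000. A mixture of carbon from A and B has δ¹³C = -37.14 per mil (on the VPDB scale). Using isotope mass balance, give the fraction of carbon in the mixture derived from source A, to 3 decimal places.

0.785

δ_A = (0.01086481/0.01118000 − 1)×1000 = (0.971808 − 1)×1000 = -28.192 per mil
δ_B = (0.01040020/0.01118000 − 1)×1000 = (0.930250 − 1)×1000 = -69.750 per mil
f_A = (δ_mix − δ_B)/(δ_A − δ_B) = (-37.14 − (-69.750))/(-28.192 − (-69.750))
f_A = 32.610 / 41.557 = 0.7847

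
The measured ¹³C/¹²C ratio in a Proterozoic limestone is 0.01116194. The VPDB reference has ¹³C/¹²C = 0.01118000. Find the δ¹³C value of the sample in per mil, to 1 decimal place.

-1.6 per mil

δ¹³C = (R_sample / R_standard − 1) × 1000
R_sample / R_standard = 0.01116194 / 0.01118000 = 0.998385
δ¹³C = (0.998385 − 1) × 1000 = -1.62 per mil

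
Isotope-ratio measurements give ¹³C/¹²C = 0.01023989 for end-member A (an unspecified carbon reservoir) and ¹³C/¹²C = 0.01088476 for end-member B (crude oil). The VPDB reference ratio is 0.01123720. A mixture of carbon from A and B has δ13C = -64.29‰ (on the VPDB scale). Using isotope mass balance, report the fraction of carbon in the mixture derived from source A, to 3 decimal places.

δ_A = (0.01023989/0.01123720 − 1)×1000 = (0.911249 − 1)×1000 = -88.751‰
δ_B = (0.01088476/0.01123720 − 1)×1000 = (0.968636 − 1)×1000 = -31.364‰
f_A = (δ_mix − δ_B)/(δ_A − δ_B) = (-64.29 − (-31.364))/(-88.751 − (-31.364))
f_A = -32.926 / -57.387 = 0.5738

0.574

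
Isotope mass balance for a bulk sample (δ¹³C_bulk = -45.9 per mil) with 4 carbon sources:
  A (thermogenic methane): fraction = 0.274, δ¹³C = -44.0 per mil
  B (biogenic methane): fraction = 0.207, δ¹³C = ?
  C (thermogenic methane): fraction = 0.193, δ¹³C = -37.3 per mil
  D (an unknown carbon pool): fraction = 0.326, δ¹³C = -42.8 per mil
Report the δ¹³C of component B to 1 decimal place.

Isotope mass balance: δ_bulk = Σ fᵢ·δᵢ.
-45.9 = 0.274×(-44.0) + 0.207×δ_B + 0.193×(-37.3) + 0.326×(-42.8)
0.207·δ_B = -45.9 − (-33.208) = -12.692
δ_B = -12.692 / 0.207 = -61.32 per mil

-61.3 per mil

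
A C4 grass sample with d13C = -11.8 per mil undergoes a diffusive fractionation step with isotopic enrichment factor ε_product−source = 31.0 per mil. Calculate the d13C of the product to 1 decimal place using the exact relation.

18.8 per mil

Exactly, δ_product = (δ_source + 1000)·(ε/1000 + 1) − 1000.
δ_product = (-11.8 + 1000) × (31.0/1000 + 1) − 1000
δ_product = 18.83 per mil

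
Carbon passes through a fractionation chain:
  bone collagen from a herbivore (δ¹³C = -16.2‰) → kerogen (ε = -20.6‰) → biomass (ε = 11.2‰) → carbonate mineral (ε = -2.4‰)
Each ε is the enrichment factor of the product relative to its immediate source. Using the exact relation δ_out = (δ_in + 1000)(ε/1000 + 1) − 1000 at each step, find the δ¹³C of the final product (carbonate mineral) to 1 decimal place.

step 1: δ = (-16.20 + 1000)·(-20.6/1000 + 1) − 1000 = -36.47‰
step 2: δ = (-36.47 + 1000)·(11.2/1000 + 1) − 1000 = -25.67‰
step 3: δ = (-25.67 + 1000)·(-2.4/1000 + 1) − 1000 = -28.01‰

-28.0‰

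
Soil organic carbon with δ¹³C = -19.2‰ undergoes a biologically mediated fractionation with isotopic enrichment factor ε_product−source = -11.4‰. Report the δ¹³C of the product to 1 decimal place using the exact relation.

Exactly, δ_product = (δ_source + 1000)·(ε/1000 + 1) − 1000.
δ_product = (-19.2 + 1000) × (-11.4/1000 + 1) − 1000
δ_product = -30.38‰

-30.4‰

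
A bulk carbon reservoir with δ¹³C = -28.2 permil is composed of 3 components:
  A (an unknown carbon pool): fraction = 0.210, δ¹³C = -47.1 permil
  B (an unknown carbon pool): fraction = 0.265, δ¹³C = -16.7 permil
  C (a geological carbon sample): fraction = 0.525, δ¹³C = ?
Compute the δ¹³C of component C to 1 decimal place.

Isotope mass balance: δ_bulk = Σ fᵢ·δᵢ.
-28.2 = 0.210×(-47.1) + 0.265×(-16.7) + 0.525×δ_C
0.525·δ_C = -28.2 − (-14.317) = -13.883
δ_C = -13.883 / 0.525 = -26.44 permil

-26.4 permil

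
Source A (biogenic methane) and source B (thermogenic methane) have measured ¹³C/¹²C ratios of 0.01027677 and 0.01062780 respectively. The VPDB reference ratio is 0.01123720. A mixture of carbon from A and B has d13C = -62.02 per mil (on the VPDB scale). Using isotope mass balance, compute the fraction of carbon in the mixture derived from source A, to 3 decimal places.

0.249

δ_A = (0.01027677/0.01123720 − 1)×1000 = (0.914531 − 1)×1000 = -85.469 per mil
δ_B = (0.01062780/0.01123720 − 1)×1000 = (0.945769 − 1)×1000 = -54.231 per mil
f_A = (δ_mix − δ_B)/(δ_A − δ_B) = (-62.02 − (-54.231))/(-85.469 − (-54.231))
f_A = -7.789 / -31.238 = 0.2494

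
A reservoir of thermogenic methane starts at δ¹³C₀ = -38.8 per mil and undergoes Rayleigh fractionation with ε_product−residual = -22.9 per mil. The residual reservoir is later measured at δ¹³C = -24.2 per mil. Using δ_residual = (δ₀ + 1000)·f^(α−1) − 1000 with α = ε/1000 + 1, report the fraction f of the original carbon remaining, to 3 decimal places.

α − 1 = ε/1000 = -0.0229
(δ_res + 1000)/(δ₀ + 1000) = (-24.2 + 1000)/(-38.8 + 1000) = 975.8/961.2 = 1.015189
f = 1.015189^(1/-0.0229) = exp(ln(1.015189)/-0.0229) = exp(0.01508/-0.0229)
f = exp(-0.6583) = 0.5177

0.518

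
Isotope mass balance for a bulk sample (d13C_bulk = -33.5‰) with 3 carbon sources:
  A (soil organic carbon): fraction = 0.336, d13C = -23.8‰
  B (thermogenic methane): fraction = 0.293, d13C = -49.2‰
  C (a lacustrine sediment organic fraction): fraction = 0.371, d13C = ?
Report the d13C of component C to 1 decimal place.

Isotope mass balance: δ_bulk = Σ fᵢ·δᵢ.
-33.5 = 0.336×(-23.8) + 0.293×(-49.2) + 0.371×δ_C
0.371·δ_C = -33.5 − (-22.412) = -11.088
δ_C = -11.088 / 0.371 = -29.89‰

-29.9‰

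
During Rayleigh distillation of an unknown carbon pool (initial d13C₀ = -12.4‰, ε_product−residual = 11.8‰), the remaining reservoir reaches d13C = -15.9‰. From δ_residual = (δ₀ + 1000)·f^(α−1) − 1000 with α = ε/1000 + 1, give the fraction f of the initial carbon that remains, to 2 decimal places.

0.74

α − 1 = ε/1000 = 0.0118
(δ_res + 1000)/(δ₀ + 1000) = (-15.9 + 1000)/(-12.4 + 1000) = 984.1/987.6 = 0.996456
f = 0.996456^(1/0.0118) = exp(ln(0.996456)/0.0118) = exp(-0.00355/0.0118)
f = exp(-0.3009) = 0.7402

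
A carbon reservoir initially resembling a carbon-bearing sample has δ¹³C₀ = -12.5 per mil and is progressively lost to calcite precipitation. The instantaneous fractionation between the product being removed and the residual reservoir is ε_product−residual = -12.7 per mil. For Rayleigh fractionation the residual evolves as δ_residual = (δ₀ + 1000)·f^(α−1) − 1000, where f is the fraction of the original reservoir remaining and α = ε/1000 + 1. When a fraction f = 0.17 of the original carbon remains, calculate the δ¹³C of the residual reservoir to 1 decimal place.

Rayleigh residual: δ_res = (δ₀ + 1000)·f^(α−1) − 1000
α = ε/1000 + 1 = 0.98730, so α − 1 = -0.01270
f^(α−1) = 0.17^(-0.01270) = 1.022759
δ_res = (-12.5 + 1000) × 1.022759 − 1000 = 1009.974 − 1000 = 9.97 per mil

10.0 per mil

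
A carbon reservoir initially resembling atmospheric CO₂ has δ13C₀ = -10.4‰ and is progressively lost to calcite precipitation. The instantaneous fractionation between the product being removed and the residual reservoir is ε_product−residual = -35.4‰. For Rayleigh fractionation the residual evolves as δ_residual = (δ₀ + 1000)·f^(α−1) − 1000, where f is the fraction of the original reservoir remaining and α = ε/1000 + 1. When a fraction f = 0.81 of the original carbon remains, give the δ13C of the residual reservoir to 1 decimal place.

Rayleigh residual: δ_res = (δ₀ + 1000)·f^(α−1) − 1000
α = ε/1000 + 1 = 0.96460, so α − 1 = -0.03540
f^(α−1) = 0.81^(-0.03540) = 1.007487
δ_res = (-10.4 + 1000) × 1.007487 − 1000 = 997.010 − 1000 = -2.99‰

-3.0‰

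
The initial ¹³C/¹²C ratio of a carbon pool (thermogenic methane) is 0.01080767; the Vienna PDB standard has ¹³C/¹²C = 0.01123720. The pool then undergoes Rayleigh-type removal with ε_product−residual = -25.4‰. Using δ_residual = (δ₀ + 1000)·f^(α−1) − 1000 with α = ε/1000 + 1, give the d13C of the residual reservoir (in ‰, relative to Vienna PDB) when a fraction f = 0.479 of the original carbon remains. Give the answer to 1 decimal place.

δ₀ = (0.01080767/0.01123720 − 1)×1000 = (0.961776 − 1)×1000 = -38.224‰
α − 1 = ε/1000 = -0.0254
f^(α−1) = 0.479^(-0.0254) = 1.018872
δ_res = (-38.224 + 1000) × 1.018872 − 1000 = 979.926 − 1000 = -20.07‰

-20.1‰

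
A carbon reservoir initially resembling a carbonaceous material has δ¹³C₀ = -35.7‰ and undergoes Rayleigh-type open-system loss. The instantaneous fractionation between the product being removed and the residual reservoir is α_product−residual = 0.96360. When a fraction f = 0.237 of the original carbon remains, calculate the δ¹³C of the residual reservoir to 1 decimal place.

16.2‰

Rayleigh residual: δ_res = (δ₀ + 1000)·f^(α−1) − 1000
α − 1 = -0.03640
f^(α−1) = 0.237^(-0.03640) = 1.053802
δ_res = (-35.7 + 1000) × 1.053802 − 1000 = 1016.182 − 1000 = 16.18‰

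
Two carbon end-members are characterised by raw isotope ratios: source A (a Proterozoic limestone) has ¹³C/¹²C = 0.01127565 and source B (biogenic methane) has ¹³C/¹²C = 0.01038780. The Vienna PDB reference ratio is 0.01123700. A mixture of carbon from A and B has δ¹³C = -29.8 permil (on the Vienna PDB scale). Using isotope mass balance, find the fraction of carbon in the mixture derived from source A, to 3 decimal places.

0.579

δ_A = (0.01127565/0.01123700 − 1)×1000 = (1.003440 − 1)×1000 = 3.440 permil
δ_B = (0.01038780/0.01123700 − 1)×1000 = (0.924428 − 1)×1000 = -75.572 permil
f_A = (δ_mix − δ_B)/(δ_A − δ_B) = (-29.8 − (-75.572))/(3.440 − (-75.572))
f_A = 45.772 / 79.011 = 0.5793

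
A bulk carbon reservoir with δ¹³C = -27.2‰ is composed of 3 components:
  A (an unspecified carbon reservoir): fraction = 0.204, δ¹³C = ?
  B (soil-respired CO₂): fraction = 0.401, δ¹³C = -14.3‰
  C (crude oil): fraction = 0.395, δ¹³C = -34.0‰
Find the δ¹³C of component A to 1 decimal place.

Isotope mass balance: δ_bulk = Σ fᵢ·δᵢ.
-27.2 = 0.204×δ_A + 0.401×(-14.3) + 0.395×(-34.0)
0.204·δ_A = -27.2 − (-19.164) = -8.036
δ_A = -8.036 / 0.204 = -39.39‰

-39.4‰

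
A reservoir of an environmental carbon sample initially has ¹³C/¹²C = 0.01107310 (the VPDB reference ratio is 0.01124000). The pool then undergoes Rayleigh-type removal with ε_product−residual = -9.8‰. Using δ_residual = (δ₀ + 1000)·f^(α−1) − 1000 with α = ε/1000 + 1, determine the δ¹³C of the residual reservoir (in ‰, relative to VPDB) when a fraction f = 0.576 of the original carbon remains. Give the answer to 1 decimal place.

-9.5‰

δ₀ = (0.01107310/0.01124000 − 1)×1000 = (0.985151 − 1)×1000 = -14.849‰
α − 1 = ε/1000 = -0.0098
f^(α−1) = 0.576^(-0.0098) = 1.005421
δ_res = (-14.849 + 1000) × 1.005421 − 1000 = 990.492 − 1000 = -9.51‰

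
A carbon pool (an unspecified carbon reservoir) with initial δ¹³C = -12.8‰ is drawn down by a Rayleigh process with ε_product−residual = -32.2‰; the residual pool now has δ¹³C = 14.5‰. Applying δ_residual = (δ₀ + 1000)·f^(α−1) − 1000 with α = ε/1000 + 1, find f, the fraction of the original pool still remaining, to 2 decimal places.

0.43

α − 1 = ε/1000 = -0.0322
(δ_res + 1000)/(δ₀ + 1000) = (14.5 + 1000)/(-12.8 + 1000) = 1014.5/987.2 = 1.027654
f = 1.027654^(1/-0.0322) = exp(ln(1.027654)/-0.0322) = exp(0.02728/-0.0322)
f = exp(-0.8472) = 0.4286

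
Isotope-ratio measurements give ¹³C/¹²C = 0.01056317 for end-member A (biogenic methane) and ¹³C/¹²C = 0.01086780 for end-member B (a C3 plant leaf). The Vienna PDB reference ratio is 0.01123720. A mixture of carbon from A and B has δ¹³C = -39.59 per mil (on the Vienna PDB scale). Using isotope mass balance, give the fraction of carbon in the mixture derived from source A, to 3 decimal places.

0.248

δ_A = (0.01056317/0.01123720 − 1)×1000 = (0.940018 − 1)×1000 = -59.982 per mil
δ_B = (0.01086780/0.01123720 − 1)×1000 = (0.967127 − 1)×1000 = -32.873 per mil
f_A = (δ_mix − δ_B)/(δ_A − δ_B) = (-39.59 − (-32.873))/(-59.982 − (-32.873))
f_A = -6.717 / -27.109 = 0.2478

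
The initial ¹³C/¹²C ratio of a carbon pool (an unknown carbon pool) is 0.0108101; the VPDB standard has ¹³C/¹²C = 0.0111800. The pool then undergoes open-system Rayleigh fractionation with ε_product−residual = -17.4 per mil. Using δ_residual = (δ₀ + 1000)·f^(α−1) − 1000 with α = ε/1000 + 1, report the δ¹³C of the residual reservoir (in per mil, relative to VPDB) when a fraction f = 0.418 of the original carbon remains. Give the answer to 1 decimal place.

-18.3 per mil

δ₀ = (0.0108101/0.0111800 − 1)×1000 = (0.966914 − 1)×1000 = -33.086 per mil
α − 1 = ε/1000 = -0.0174
f^(α−1) = 0.418^(-0.0174) = 1.015293
δ_res = (-33.086 + 1000) × 1.015293 − 1000 = 981.701 − 1000 = -18.30 per mil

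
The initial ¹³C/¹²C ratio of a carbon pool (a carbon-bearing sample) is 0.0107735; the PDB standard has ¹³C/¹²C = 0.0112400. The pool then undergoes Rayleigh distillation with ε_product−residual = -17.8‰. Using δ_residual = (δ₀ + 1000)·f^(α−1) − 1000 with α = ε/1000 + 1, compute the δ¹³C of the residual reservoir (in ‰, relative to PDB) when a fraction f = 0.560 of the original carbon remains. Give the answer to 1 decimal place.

δ₀ = (0.0107735/0.0112400 − 1)×1000 = (0.958496 − 1)×1000 = -41.504‰
α − 1 = ε/1000 = -0.0178
f^(α−1) = 0.560^(-0.0178) = 1.010374
δ_res = (-41.504 + 1000) × 1.010374 − 1000 = 968.440 − 1000 = -31.56‰

-31.6‰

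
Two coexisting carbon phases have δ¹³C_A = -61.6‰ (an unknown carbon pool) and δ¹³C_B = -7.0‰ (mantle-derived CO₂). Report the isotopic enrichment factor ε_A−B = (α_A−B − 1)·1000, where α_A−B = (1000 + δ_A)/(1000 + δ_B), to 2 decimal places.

α_A−B = (1000 + -61.6) / (1000 + -7.0) = 938.4 / 993.0 = 0.945015
ε_A−B = (0.945015 − 1) × 1000 = -54.985‰
(The approximation ε ≈ δ_A − δ_B would give -54.6‰.)

-54.98‰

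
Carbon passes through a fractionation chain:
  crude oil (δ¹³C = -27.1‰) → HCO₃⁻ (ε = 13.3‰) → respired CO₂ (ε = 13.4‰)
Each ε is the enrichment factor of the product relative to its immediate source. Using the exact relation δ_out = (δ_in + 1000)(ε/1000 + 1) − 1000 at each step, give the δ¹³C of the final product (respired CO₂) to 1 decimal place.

-1.0‰

step 1: δ = (-27.10 + 1000)·(13.3/1000 + 1) − 1000 = -14.16‰
step 2: δ = (-14.16 + 1000)·(13.4/1000 + 1) − 1000 = -0.95‰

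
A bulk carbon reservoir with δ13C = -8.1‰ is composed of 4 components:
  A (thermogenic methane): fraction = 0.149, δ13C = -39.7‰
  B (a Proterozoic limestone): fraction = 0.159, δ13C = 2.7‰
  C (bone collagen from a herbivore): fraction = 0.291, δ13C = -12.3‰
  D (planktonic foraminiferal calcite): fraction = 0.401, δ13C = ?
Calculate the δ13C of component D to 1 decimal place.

2.4‰

Isotope mass balance: δ_bulk = Σ fᵢ·δᵢ.
-8.1 = 0.149×(-39.7) + 0.159×(2.7) + 0.291×(-12.3) + 0.401×δ_D
0.401·δ_D = -8.1 − (-9.065) = 0.965
δ_D = 0.965 / 0.401 = 2.41‰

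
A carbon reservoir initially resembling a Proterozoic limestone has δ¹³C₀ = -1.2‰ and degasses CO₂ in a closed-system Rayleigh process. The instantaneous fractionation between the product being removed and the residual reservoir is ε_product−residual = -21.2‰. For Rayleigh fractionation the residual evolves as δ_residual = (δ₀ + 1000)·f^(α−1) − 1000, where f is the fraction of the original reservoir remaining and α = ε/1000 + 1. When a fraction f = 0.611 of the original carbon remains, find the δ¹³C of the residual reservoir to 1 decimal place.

Rayleigh residual: δ_res = (δ₀ + 1000)·f^(α−1) − 1000
α = ε/1000 + 1 = 0.97880, so α − 1 = -0.02120
f^(α−1) = 0.611^(-0.02120) = 1.010499
δ_res = (-1.2 + 1000) × 1.010499 − 1000 = 1009.286 − 1000 = 9.29‰

9.3‰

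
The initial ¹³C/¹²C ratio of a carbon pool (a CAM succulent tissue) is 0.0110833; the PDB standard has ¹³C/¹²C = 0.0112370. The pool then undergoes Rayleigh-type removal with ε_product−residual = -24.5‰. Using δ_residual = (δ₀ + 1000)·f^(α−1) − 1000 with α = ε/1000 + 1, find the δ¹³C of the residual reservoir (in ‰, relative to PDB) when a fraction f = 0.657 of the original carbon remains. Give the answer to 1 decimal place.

δ₀ = (0.0110833/0.0112370 − 1)×1000 = (0.986322 − 1)×1000 = -13.678‰
α − 1 = ε/1000 = -0.0245
f^(α−1) = 0.657^(-0.0245) = 1.010345
δ_res = (-13.678 + 1000) × 1.010345 − 1000 = 996.525 − 1000 = -3.47‰

-3.5‰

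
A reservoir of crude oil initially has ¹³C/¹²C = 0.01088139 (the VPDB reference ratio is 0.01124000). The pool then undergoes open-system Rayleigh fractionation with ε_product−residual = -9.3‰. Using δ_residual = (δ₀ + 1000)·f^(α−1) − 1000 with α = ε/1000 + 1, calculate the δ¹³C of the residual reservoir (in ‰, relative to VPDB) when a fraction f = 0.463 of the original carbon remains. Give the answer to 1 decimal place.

-24.9‰

δ₀ = (0.01088139/0.01124000 − 1)×1000 = (0.968095 − 1)×1000 = -31.905‰
α − 1 = ε/1000 = -0.0093
f^(α−1) = 0.463^(-0.0093) = 1.007187
δ_res = (-31.905 + 1000) × 1.007187 − 1000 = 975.053 − 1000 = -24.95‰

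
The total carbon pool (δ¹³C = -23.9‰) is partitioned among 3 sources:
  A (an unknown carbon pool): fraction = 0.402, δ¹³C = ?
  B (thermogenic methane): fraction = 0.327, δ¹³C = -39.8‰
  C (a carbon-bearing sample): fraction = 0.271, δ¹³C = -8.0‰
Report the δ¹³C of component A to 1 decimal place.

Isotope mass balance: δ_bulk = Σ fᵢ·δᵢ.
-23.9 = 0.402×δ_A + 0.327×(-39.8) + 0.271×(-8.0)
0.402·δ_A = -23.9 − (-15.183) = -8.717
δ_A = -8.717 / 0.402 = -21.69‰

-21.7‰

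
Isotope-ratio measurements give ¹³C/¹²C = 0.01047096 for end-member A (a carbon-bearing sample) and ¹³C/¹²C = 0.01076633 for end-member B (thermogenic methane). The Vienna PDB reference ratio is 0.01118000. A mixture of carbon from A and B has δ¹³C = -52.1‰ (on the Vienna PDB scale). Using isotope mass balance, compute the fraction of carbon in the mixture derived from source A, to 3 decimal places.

0.572

δ_A = (0.01047096/0.01118000 − 1)×1000 = (0.936580 − 1)×1000 = -63.420‰
δ_B = (0.01076633/0.01118000 − 1)×1000 = (0.962999 − 1)×1000 = -37.001‰
f_A = (δ_mix − δ_B)/(δ_A − δ_B) = (-52.1 − (-37.001))/(-63.420 − (-37.001))
f_A = -15.099 / -26.419 = 0.5715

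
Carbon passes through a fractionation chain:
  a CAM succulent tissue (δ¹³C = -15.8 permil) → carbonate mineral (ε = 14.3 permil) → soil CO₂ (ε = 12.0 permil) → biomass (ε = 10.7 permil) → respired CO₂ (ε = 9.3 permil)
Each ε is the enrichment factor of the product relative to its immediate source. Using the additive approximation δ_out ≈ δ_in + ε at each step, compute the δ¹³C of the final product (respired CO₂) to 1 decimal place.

30.5 permil

step 1: δ ≈ -15.8 + (14.3) = -1.5 permil
step 2: δ ≈ -1.5 + (12.0) = 10.5 permil
step 3: δ ≈ 10.5 + (10.7) = 21.2 permil
step 4: δ ≈ 21.2 + (9.3) = 30.5 permil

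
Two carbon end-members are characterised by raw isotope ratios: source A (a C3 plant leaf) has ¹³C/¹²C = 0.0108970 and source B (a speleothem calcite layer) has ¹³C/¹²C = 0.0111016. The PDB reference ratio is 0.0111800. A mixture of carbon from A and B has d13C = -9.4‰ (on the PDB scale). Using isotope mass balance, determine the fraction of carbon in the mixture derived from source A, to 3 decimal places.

δ_A = (0.0108970/0.0111800 − 1)×1000 = (0.974687 − 1)×1000 = -25.313‰
δ_B = (0.0111016/0.0111800 − 1)×1000 = (0.992987 − 1)×1000 = -7.013‰
f_A = (δ_mix − δ_B)/(δ_A − δ_B) = (-9.4 − (-7.013))/(-25.313 − (-7.013))
f_A = -2.387 / -18.301 = 0.1305

0.130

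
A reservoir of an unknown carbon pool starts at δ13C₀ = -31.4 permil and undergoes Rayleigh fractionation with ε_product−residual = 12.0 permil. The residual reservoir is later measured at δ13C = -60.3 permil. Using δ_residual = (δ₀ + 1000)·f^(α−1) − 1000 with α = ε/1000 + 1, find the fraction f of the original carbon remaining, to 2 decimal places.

α − 1 = ε/1000 = 0.0120
(δ_res + 1000)/(δ₀ + 1000) = (-60.3 + 1000)/(-31.4 + 1000) = 939.7/968.6 = 0.970163
f = 0.970163^(1/0.0120) = exp(ln(0.970163)/0.0120) = exp(-0.03029/0.0120)
f = exp(-2.5243) = 0.0801

0.08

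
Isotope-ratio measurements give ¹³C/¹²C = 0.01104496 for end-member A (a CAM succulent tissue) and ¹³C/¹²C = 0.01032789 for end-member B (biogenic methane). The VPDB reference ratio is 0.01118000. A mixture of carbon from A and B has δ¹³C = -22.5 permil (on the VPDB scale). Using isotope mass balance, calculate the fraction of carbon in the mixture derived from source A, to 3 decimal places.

0.838

δ_A = (0.01104496/0.01118000 − 1)×1000 = (0.987921 − 1)×1000 = -12.079 permil
δ_B = (0.01032789/0.01118000 − 1)×1000 = (0.923783 − 1)×1000 = -76.217 permil
f_A = (δ_mix − δ_B)/(δ_A − δ_B) = (-22.5 − (-76.217))/(-12.079 − (-76.217))
f_A = 53.717 / 64.139 = 0.8375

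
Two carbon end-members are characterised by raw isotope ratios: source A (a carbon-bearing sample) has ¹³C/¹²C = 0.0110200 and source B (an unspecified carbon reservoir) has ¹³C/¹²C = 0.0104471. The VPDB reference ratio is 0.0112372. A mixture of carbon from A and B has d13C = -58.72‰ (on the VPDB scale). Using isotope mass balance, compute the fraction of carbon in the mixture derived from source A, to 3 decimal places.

0.227

δ_A = (0.0110200/0.0112372 − 1)×1000 = (0.980671 − 1)×1000 = -19.329‰
δ_B = (0.0104471/0.0112372 − 1)×1000 = (0.929689 − 1)×1000 = -70.311‰
f_A = (δ_mix − δ_B)/(δ_A − δ_B) = (-58.72 − (-70.311))/(-19.329 − (-70.311))
f_A = 11.591 / 50.982 = 0.2274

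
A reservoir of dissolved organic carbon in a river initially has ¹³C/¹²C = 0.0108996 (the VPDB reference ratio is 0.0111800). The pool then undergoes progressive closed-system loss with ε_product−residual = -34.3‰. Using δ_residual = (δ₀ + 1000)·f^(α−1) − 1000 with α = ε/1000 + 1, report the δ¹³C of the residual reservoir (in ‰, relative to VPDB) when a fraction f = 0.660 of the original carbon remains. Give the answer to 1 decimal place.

-11.1‰

δ₀ = (0.0108996/0.0111800 − 1)×1000 = (0.974919 − 1)×1000 = -25.081‰
α − 1 = ε/1000 = -0.0343
f^(α−1) = 0.660^(-0.0343) = 1.014354
δ_res = (-25.081 + 1000) × 1.014354 − 1000 = 988.914 − 1000 = -11.09‰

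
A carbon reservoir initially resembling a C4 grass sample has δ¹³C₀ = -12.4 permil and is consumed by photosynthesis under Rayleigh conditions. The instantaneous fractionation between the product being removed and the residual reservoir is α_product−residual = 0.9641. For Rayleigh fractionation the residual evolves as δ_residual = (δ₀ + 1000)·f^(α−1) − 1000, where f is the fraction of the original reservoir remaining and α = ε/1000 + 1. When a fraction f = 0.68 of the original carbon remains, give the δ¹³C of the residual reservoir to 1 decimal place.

1.4 permil

Rayleigh residual: δ_res = (δ₀ + 1000)·f^(α−1) − 1000
α − 1 = -0.03590
f^(α−1) = 0.68^(-0.03590) = 1.013942
δ_res = (-12.4 + 1000) × 1.013942 − 1000 = 1001.369 − 1000 = 1.37 permil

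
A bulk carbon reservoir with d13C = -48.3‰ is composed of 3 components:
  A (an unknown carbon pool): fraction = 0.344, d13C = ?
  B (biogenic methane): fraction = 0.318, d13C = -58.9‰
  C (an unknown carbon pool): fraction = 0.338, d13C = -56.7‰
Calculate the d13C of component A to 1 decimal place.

Isotope mass balance: δ_bulk = Σ fᵢ·δᵢ.
-48.3 = 0.344×δ_A + 0.318×(-58.9) + 0.338×(-56.7)
0.344·δ_A = -48.3 − (-37.895) = -10.405
δ_A = -10.405 / 0.344 = -30.25‰

-30.2‰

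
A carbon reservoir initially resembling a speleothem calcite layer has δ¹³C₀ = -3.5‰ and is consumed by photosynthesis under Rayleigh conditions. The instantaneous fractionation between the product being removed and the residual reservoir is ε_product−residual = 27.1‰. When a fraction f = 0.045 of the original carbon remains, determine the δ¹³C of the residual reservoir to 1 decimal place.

-83.8‰

Rayleigh residual: δ_res = (δ₀ + 1000)·f^(α−1) − 1000
α = ε/1000 + 1 = 1.02710, so α − 1 = 0.02710
f^(α−1) = 0.045^(0.02710) = 0.919395
δ_res = (-3.5 + 1000) × 0.919395 − 1000 = 916.177 − 1000 = -83.82‰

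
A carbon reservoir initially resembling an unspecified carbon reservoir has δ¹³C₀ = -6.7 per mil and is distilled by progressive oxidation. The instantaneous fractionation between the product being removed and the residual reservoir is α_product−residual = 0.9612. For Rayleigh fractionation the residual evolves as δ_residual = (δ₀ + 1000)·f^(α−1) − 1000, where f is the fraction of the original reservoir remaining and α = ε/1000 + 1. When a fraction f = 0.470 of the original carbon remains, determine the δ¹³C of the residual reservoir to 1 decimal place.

Rayleigh residual: δ_res = (δ₀ + 1000)·f^(α−1) − 1000
α − 1 = -0.03880
f^(α−1) = 0.470^(-0.03880) = 1.029728
δ_res = (-6.7 + 1000) × 1.029728 − 1000 = 1022.829 − 1000 = 22.83 per mil

22.8 per mil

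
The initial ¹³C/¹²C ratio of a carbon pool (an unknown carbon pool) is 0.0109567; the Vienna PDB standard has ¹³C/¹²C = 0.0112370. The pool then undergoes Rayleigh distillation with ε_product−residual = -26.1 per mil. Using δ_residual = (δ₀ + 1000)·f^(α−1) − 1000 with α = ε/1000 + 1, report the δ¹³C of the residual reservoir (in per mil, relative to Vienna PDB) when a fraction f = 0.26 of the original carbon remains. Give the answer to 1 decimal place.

δ₀ = (0.0109567/0.0112370 − 1)×1000 = (0.975056 − 1)×1000 = -24.944 per mil
α − 1 = ε/1000 = -0.0261
f^(α−1) = 0.26^(-0.0261) = 1.035784
δ_res = (-24.944 + 1000) × 1.035784 − 1000 = 1009.947 − 1000 = 9.95 per mil

9.9 per mil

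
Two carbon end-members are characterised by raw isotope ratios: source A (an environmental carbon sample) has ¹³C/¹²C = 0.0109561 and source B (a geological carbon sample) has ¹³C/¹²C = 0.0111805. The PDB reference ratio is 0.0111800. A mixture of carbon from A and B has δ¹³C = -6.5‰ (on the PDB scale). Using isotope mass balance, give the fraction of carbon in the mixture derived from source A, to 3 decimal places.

δ_A = (0.0109561/0.0111800 − 1)×1000 = (0.979973 − 1)×1000 = -20.027‰
δ_B = (0.0111805/0.0111800 − 1)×1000 = (1.000045 − 1)×1000 = 0.045‰
f_A = (δ_mix − δ_B)/(δ_A − δ_B) = (-6.5 − (0.045))/(-20.027 − (0.045))
f_A = -6.545 / -20.072 = 0.3261

0.326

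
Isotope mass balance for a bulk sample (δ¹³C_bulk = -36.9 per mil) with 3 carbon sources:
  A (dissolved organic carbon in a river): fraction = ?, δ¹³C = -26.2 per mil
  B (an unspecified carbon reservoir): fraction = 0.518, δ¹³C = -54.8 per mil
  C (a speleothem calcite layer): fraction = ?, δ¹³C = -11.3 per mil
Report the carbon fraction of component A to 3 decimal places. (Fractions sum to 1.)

Let f_A and f_C be the unknown fractions; fractions sum to 1 so f_A + f_C = 0.482.
Mass balance: Σ fᵢ·δᵢ = δ_bulk ⇒ f_A·(-26.2) + f_C·(-11.3) = -36.9 − (-28.386) = -8.514
Substitute f_C = 0.482 − f_A:
f_A·(-26.2 − -11.3) = -8.514 − 0.482×(-11.3) = -3.067
f_A = -3.067 / -14.9 = 0.2058

0.206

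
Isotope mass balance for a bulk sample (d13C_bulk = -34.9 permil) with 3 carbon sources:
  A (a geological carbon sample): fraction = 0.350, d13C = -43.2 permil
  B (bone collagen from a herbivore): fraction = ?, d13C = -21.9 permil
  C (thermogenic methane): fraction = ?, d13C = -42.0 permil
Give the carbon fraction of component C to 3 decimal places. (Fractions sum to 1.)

0.276

Let f_C and f_B be the unknown fractions; fractions sum to 1 so f_C + f_B = 0.650.
Mass balance: Σ fᵢ·δᵢ = δ_bulk ⇒ f_C·(-42.0) + f_B·(-21.9) = -34.9 − (-15.120) = -19.780
Substitute f_B = 0.650 − f_C:
f_C·(-42.0 − -21.9) = -19.780 − 0.650×(-21.9) = -5.545
f_C = -5.545 / -20.1 = 0.2759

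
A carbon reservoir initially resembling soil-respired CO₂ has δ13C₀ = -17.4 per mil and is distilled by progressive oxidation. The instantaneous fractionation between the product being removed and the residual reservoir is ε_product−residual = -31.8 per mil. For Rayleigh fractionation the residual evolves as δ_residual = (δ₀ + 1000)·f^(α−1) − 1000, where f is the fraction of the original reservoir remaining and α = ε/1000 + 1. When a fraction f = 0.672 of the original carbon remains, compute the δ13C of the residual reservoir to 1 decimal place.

-4.9 per mil

Rayleigh residual: δ_res = (δ₀ + 1000)·f^(α−1) − 1000
α = ε/1000 + 1 = 0.96820, so α − 1 = -0.03180
f^(α−1) = 0.672^(-0.03180) = 1.012721
δ_res = (-17.4 + 1000) × 1.012721 − 1000 = 995.099 − 1000 = -4.90 per mil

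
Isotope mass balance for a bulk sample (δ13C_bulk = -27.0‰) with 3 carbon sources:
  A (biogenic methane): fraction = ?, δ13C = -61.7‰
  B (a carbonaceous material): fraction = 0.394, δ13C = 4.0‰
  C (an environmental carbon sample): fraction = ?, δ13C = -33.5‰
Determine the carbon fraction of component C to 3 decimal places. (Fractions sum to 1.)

Let f_C and f_A be the unknown fractions; fractions sum to 1 so f_C + f_A = 0.606.
Mass balance: Σ fᵢ·δᵢ = δ_bulk ⇒ f_C·(-33.5) + f_A·(-61.7) = -27.0 − (1.576) = -28.576
Substitute f_A = 0.606 − f_C:
f_C·(-33.5 − -61.7) = -28.576 − 0.606×(-61.7) = 8.814
f_C = 8.814 / 28.2 = 0.3126

0.313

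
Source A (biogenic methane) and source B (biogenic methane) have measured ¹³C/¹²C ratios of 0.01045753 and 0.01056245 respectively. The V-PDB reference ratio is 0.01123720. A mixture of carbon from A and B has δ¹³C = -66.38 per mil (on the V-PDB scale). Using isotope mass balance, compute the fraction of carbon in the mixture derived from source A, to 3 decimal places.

0.678

δ_A = (0.01045753/0.01123720 − 1)×1000 = (0.930617 − 1)×1000 = -69.383 per mil
δ_B = (0.01056245/0.01123720 − 1)×1000 = (0.939954 − 1)×1000 = -60.046 per mil
f_A = (δ_mix − δ_B)/(δ_A − δ_B) = (-66.38 − (-60.046))/(-69.383 − (-60.046))
f_A = -6.334 / -9.337 = 0.6784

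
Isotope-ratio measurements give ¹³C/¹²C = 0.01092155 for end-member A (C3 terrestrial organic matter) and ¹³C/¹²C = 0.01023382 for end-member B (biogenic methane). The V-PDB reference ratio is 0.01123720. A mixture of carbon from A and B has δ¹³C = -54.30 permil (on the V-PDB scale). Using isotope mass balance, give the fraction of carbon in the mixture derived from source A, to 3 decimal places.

0.572

δ_A = (0.01092155/0.01123720 − 1)×1000 = (0.971910 − 1)×1000 = -28.090 permil
δ_B = (0.01023382/0.01123720 − 1)×1000 = (0.910709 − 1)×1000 = -89.291 permil
f_A = (δ_mix − δ_B)/(δ_A − δ_B) = (-54.30 − (-89.291))/(-28.090 − (-89.291))
f_A = 34.991 / 61.201 = 0.5717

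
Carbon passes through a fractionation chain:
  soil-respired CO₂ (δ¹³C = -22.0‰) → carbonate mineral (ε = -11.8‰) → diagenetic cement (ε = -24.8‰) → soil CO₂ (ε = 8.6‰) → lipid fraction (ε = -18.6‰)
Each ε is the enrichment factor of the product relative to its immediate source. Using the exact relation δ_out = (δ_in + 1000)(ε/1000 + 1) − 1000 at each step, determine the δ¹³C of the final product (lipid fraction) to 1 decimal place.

-67.1‰

step 1: δ = (-22.00 + 1000)·(-11.8/1000 + 1) − 1000 = -33.54‰
step 2: δ = (-33.54 + 1000)·(-24.8/1000 + 1) − 1000 = -57.51‰
step 3: δ = (-57.51 + 1000)·(8.6/1000 + 1) − 1000 = -49.40‰
step 4: δ = (-49.40 + 1000)·(-18.6/1000 + 1) − 1000 = -67.08‰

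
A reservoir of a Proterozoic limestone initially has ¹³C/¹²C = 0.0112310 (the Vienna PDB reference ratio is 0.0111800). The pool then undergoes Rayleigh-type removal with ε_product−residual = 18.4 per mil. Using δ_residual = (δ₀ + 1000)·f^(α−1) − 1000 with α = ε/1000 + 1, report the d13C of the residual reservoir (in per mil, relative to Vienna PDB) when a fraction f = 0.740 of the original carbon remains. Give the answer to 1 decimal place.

δ₀ = (0.0112310/0.0111800 − 1)×1000 = (1.004562 − 1)×1000 = 4.562 per mil
α − 1 = ε/1000 = 0.0184
f^(α−1) = 0.740^(0.0184) = 0.994475
δ_res = (4.562 + 1000) × 0.994475 − 1000 = 999.011 − 1000 = -0.99 per mil

-1.0 per mil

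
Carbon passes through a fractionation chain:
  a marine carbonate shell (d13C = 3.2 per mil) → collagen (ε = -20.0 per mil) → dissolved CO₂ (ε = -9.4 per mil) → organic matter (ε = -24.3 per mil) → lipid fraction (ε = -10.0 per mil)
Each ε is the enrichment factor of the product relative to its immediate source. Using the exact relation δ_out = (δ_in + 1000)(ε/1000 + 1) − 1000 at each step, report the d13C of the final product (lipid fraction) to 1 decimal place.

step 1: δ = (3.20 + 1000)·(-20.0/1000 + 1) − 1000 = -16.86 per mil
step 2: δ = (-16.86 + 1000)·(-9.4/1000 + 1) − 1000 = -26.11 per mil
step 3: δ = (-26.11 + 1000)·(-24.3/1000 + 1) − 1000 = -49.77 per mil
step 4: δ = (-49.77 + 1000)·(-10.0/1000 + 1) − 1000 = -59.27 per mil

-59.3 per mil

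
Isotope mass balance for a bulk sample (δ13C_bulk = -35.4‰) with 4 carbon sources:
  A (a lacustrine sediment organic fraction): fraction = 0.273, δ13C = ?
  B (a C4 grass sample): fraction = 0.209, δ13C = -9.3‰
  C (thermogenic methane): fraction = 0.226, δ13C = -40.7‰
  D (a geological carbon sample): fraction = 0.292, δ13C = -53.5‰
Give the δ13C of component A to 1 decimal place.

Isotope mass balance: δ_bulk = Σ fᵢ·δᵢ.
-35.4 = 0.273×δ_A + 0.209×(-9.3) + 0.226×(-40.7) + 0.292×(-53.5)
0.273·δ_A = -35.4 − (-26.764) = -8.636
δ_A = -8.636 / 0.273 = -31.63‰

-31.6‰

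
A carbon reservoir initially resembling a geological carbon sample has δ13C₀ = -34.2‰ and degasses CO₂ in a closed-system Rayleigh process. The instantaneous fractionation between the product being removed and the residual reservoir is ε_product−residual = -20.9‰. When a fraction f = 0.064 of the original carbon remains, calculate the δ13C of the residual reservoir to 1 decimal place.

22.9‰

Rayleigh residual: δ_res = (δ₀ + 1000)·f^(α−1) − 1000
α = ε/1000 + 1 = 0.97910, so α − 1 = -0.02090
f^(α−1) = 0.064^(-0.02090) = 1.059134
δ_res = (-34.2 + 1000) × 1.059134 − 1000 = 1022.911 − 1000 = 22.91‰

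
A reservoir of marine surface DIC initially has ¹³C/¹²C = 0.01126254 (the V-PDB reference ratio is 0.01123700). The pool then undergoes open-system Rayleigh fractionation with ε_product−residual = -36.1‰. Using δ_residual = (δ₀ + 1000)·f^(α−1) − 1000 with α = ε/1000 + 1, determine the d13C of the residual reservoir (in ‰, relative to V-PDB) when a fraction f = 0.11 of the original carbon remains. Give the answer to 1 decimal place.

δ₀ = (0.01126254/0.01123700 − 1)×1000 = (1.002273 − 1)×1000 = 2.273‰
α − 1 = ε/1000 = -0.0361
f^(α−1) = 0.11^(-0.0361) = 1.082943
δ_res = (2.273 + 1000) × 1.082943 − 1000 = 1085.405 − 1000 = 85.40‰

85.4‰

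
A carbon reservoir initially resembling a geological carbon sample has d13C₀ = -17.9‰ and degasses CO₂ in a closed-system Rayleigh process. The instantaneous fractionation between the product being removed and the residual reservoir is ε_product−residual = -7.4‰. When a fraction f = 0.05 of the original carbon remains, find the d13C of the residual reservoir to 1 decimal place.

4.1‰

Rayleigh residual: δ_res = (δ₀ + 1000)·f^(α−1) − 1000
α = ε/1000 + 1 = 0.99260, so α − 1 = -0.00740
f^(α−1) = 0.05^(-0.00740) = 1.022416
δ_res = (-17.9 + 1000) × 1.022416 − 1000 = 1004.115 − 1000 = 4.11‰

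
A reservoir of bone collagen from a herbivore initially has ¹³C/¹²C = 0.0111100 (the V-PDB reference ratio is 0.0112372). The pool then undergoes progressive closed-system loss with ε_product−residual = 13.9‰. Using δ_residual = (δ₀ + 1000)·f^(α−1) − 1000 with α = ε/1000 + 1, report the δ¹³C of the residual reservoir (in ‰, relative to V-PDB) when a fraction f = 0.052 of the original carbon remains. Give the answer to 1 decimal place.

-51.1‰

δ₀ = (0.0111100/0.0112372 − 1)×1000 = (0.988680 − 1)×1000 = -11.320‰
α − 1 = ε/1000 = 0.0139
f^(α−1) = 0.052^(0.0139) = 0.959737
δ_res = (-11.320 + 1000) × 0.959737 − 1000 = 948.874 − 1000 = -51.13‰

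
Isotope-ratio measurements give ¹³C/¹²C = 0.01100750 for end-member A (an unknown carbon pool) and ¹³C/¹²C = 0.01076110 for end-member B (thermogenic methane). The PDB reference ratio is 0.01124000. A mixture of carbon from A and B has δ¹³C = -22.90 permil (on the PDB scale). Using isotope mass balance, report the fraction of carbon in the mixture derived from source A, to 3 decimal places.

δ_A = (0.01100750/0.01124000 − 1)×1000 = (0.979315 − 1)×1000 = -20.685 permil
δ_B = (0.01076110/0.01124000 − 1)×1000 = (0.957393 − 1)×1000 = -42.607 permil
f_A = (δ_mix − δ_B)/(δ_A − δ_B) = (-22.90 − (-42.607))/(-20.685 − (-42.607))
f_A = 19.707 / 21.922 = 0.8990

0.899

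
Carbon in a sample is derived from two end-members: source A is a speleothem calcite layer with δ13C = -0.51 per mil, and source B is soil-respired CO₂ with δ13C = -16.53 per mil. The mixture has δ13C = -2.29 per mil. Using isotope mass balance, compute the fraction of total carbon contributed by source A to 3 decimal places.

δ_mix = f_A·δ_A + (1 − f_A)·δ_B  ⇒  f_A = (δ_mix − δ_B)/(δ_A − δ_B)
f_A = (-2.29 − (-16.53)) / (-0.51 − (-16.53))
f_A = 14.24 / 16.02 = 0.8889

0.889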